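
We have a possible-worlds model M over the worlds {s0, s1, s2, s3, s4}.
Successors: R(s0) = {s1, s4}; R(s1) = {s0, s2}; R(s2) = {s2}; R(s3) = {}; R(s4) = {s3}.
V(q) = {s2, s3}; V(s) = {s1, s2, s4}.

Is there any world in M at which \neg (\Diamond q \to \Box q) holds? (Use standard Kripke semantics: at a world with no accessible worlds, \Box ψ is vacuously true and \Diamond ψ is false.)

Let φ = \neg (\Diamond q \to \Box q). Evaluate φ at each world:
  s0 (successors {s1, s4}): φ is false.
  s1 (successors {s0, s2}): φ is true.
  s2 (successors {s2}): φ is false.
  s3 (successors ∅): φ is false.
  s4 (successors {s3}): φ is false.
Detail at s1 (witness):
  At s1: \Diamond q \to \Box q is false, so \neg (\Diamond q \to \Box q) is true.
    At s1: \Diamond q is true, \Box q is false, so \Diamond q \to \Box q is false.
      At s1: \Diamond q requires q at some successor in {s0, s2}.
        q holds at s2, so \Diamond q is true at s1.
      At s1: \Box q requires q at every successor {s0, s2}.
        q fails at s0, so \Box q is false at s1.

Yes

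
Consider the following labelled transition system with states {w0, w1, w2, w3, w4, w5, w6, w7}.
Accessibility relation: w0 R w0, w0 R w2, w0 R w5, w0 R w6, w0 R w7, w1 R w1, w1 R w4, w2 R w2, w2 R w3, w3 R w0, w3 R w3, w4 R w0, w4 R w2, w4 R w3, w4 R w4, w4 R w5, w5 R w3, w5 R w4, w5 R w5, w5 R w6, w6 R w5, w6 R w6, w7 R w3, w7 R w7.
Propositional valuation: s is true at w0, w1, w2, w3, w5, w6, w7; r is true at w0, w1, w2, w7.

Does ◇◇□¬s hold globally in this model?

Let φ = ◇◇□¬s. Evaluate φ at each world:
  w0 (successors {w0, w2, w5, w6, w7}): φ is false.
  w1 (successors {w1, w4}): φ is false.
  w2 (successors {w2, w3}): φ is false.
  w3 (successors {w0, w3}): φ is false.
  w4 (successors {w0, w2, w3, w4, w5}): φ is false.
  w5 (successors {w3, w4, w5, w6}): φ is false.
  w6 (successors {w5, w6}): φ is false.
  w7 (successors {w3, w7}): φ is false.
Detail at w0 (counterexample):
  At w0: ◇◇□¬s requires ◇□¬s at some successor in {w0, w2, w5, w6, w7}.
    At w0: ◇□¬s is false.
    At w2: ◇□¬s is false.
    At w5: ◇□¬s is false.
    At w6: ◇□¬s is false.
    At w7: ◇□¬s is false.
  So ◇◇□¬s is false at w0.

No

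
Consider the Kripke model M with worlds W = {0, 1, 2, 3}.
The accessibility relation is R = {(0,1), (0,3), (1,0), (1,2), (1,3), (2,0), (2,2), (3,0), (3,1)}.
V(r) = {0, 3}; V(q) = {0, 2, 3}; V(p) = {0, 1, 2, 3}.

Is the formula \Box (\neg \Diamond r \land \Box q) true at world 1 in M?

No

At 1: \Box (\neg \Diamond r \land \Box q) requires \neg \Diamond r \land \Box q at every successor {0, 2, 3}.
  \neg \Diamond r \land \Box q fails at 0, so \Box (\neg \Diamond r \land \Box q) is false at 1.
    At 0: \neg \Diamond r is false, \Box q is false, so \neg \Diamond r \land \Box q is false.
      At 0: \Diamond r is true, so \neg \Diamond r is false.
      At 0: \Box q requires q at every successor {1, 3}.
        q fails at 1, so \Box q is false at 0.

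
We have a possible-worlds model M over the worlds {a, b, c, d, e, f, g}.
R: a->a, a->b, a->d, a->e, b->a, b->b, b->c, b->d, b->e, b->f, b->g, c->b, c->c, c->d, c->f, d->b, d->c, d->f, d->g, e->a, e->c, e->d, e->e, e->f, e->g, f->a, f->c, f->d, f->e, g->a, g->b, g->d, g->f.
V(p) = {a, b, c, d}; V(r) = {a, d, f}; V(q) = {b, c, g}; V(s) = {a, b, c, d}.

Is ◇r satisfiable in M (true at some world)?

Yes

Let φ = ◇r. Evaluate φ at each world:
  a (successors {a, b, d, e}): φ is true.
  b (successors {a, b, c, d, e, f, g}): φ is true.
  c (successors {b, c, d, f}): φ is true.
  d (successors {b, c, f, g}): φ is true.
  e (successors {a, c, d, e, f, g}): φ is true.
  f (successors {a, c, d, e}): φ is true.
  g (successors {a, b, d, f}): φ is true.
Detail at a (witness):
  At a: ◇r requires r at some successor in {a, b, d, e}.
    r holds at a, so ◇r is true at a.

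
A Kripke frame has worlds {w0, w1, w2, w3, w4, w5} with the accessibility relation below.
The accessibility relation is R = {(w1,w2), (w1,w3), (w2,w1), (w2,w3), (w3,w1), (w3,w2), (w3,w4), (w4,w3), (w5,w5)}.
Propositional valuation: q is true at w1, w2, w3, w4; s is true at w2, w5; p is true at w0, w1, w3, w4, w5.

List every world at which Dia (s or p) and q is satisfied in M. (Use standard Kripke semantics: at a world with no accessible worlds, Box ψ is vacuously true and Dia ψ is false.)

w1, w2, w3, w4

Recall that Dia ψ holds at a world iff ψ holds at some accessible world.
Let φ = Dia (s or p) and q. Evaluate φ at each world:
  w0 (successors ∅): φ is false.
  w1 (successors {w2, w3}): φ is true.
  w2 (successors {w1, w3}): φ is true.
  w3 (successors {w1, w2, w4}): φ is true.
  w4 (successors {w3}): φ is true.
  w5 (successors {w5}): φ is false.
For instance, at w2:
  At w2: Dia (s or p) is true, q is true, so Dia (s or p) and q is true.
    At w2: Dia (s or p) requires s or p at some successor in {w1, w3}.
      s or p holds at w1, so Dia (s or p) is true at w2.
Satisfying worlds: {w1, w2, w3, w4}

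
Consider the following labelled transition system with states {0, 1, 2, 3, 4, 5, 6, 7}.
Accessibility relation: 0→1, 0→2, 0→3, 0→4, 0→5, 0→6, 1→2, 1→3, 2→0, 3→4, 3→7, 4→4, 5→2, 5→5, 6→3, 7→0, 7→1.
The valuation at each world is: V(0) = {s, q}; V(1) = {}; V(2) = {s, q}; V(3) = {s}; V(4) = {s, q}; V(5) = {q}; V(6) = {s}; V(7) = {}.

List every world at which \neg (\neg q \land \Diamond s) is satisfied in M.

Let φ = \neg (\neg q \land \Diamond s). Evaluate φ at each world:
  0 (successors {1, 2, 3, 4, 5, 6}): φ is true.
  1 (successors {2, 3}): φ is false.
  2 (successors {0}): φ is true.
  3 (successors {4, 7}): φ is false.
  4 (successors {4}): φ is true.
  5 (successors {2, 5}): φ is true.
  6 (successors {3}): φ is false.
  7 (successors {0, 1}): φ is false.
For instance, at 7:
  At 7: \neg q \land \Diamond s is true, so \neg (\neg q \land \Diamond s) is false.
    At 7: \neg q is true, \Diamond s is true, so \neg q \land \Diamond s is true.
      At 7: \Diamond s requires s at some successor in {0, 1}.
        s holds at 0, so \Diamond s is true at 7.
Satisfying worlds: {0, 2, 4, 5}

0, 2, 4, 5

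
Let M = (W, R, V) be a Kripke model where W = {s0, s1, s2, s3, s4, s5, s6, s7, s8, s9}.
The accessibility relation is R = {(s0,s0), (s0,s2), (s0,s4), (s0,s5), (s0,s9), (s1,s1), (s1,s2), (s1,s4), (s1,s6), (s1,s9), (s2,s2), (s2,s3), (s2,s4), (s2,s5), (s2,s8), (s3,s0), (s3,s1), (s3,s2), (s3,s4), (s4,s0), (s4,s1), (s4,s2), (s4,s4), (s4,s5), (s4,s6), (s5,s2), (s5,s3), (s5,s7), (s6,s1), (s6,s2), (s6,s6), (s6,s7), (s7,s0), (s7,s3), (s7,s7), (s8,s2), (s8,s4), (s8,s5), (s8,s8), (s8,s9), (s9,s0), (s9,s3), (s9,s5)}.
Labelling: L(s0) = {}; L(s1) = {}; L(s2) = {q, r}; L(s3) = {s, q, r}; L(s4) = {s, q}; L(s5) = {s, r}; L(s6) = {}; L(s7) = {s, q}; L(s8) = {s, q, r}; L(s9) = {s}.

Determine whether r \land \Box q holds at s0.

At s0: r is false, \Box q is false, so r \land \Box q is false.
  At s0: \Box q requires q at every successor {s0, s2, s4, s5, s9}.
    q fails at s0, so \Box q is false at s0.

No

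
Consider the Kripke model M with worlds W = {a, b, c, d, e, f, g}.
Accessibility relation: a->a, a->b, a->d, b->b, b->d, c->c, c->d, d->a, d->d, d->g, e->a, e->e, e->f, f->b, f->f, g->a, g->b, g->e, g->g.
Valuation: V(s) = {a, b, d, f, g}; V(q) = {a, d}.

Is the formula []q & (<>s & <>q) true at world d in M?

No

At d: []q is false, <>s & <>q is true, so []q & (<>s & <>q) is false.
  At d: []q requires q at every successor {a, d, g}.
    q fails at g, so []q is false at d.
  At d: <>s is true, <>q is true, so <>s & <>q is true.
    At d: <>s requires s at some successor in {a, d, g}.
      s holds at a, so <>s is true at d.
    At d: <>q requires q at some successor in {a, d, g}.
      q holds at a, so <>q is true at d.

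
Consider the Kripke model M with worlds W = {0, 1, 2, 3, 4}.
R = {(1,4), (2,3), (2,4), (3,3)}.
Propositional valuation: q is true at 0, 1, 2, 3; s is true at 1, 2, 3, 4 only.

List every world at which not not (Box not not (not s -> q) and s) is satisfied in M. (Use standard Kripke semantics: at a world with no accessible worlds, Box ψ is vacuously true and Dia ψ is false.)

Let φ = not not (Box not not (not s -> q) and s). Evaluate φ at each world:
  0 (successors ∅): φ is false.
  1 (successors {4}): φ is true.
  2 (successors {3, 4}): φ is true.
  3 (successors {3}): φ is true.
  4 (successors ∅): φ is true.
For instance, at 1:
  At 1: not (Box not not (not s -> q) and s) is false, so not not (Box not not (not s -> q) and s) is true.
    At 1: Box not not (not s -> q) and s is true, so not (Box not not (not s -> q) and s) is false.
      At 1: Box not not (not s -> q) is true, s is true, so Box not not (not s -> q) and s is true.
Satisfying worlds: {1, 2, 3, 4}

1, 2, 3, 4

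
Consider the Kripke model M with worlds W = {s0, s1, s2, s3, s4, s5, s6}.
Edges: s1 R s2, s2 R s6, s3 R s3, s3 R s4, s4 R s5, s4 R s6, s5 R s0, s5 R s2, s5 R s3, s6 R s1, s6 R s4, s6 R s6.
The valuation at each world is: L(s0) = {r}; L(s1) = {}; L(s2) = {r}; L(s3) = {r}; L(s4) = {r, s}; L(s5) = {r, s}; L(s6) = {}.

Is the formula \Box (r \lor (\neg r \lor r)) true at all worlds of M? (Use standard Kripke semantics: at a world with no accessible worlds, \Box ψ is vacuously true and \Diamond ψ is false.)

Let φ = \Box (r \lor (\neg r \lor r)). Evaluate φ at each world:
  s0 (successors ∅): φ is true.
  s1 (successors {s2}): φ is true.
  s2 (successors {s6}): φ is true.
  s3 (successors {s3, s4}): φ is true.
  s4 (successors {s5, s6}): φ is true.
  s5 (successors {s0, s2, s3}): φ is true.
  s6 (successors {s1, s4, s6}): φ is true.
For instance, at s4:
  At s4: \Box (r \lor (\neg r \lor r)) requires r \lor (\neg r \lor r) at every successor {s5, s6}.
    At s5: r \lor (\neg r \lor r) is true.
    At s6: r \lor (\neg r \lor r) is true.
  So \Box (r \lor (\neg r \lor r)) is true at s4.

Yes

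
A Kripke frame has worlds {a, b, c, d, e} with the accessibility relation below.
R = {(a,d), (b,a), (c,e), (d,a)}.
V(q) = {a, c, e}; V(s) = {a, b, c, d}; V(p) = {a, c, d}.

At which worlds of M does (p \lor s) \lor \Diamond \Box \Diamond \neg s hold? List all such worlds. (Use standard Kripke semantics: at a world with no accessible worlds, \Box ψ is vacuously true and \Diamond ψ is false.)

Let φ = (p \lor s) \lor \Diamond \Box \Diamond \neg s. Evaluate φ at each world:
  a (successors {d}): φ is true.
  b (successors {a}): φ is true.
  c (successors {e}): φ is true.
  d (successors {a}): φ is true.
  e (successors ∅): φ is false.
For instance, at d:
  At d: p \lor s is true, \Diamond \Box \Diamond \neg s is false, so (p \lor s) \lor \Diamond \Box \Diamond \neg s is true.
    At d: \Diamond \Box \Diamond \neg s requires \Box \Diamond \neg s at some successor in {a}.
      At a: \Box \Diamond \neg s is false.
    So \Diamond \Box \Diamond \neg s is false at d.
Satisfying worlds: {a, b, c, d}

a, b, c, d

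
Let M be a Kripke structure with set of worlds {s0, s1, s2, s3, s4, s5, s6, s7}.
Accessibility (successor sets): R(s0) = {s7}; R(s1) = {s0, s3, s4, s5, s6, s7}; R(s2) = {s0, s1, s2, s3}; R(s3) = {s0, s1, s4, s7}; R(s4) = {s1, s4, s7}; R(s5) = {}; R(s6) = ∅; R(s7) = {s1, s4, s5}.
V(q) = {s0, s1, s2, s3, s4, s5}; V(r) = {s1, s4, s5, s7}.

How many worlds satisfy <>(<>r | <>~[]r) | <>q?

6

Let φ = <>(<>r | <>~[]r) | <>q. Evaluate φ at each world:
  s0 (successors {s7}): φ is true.
  s1 (successors {s0, s3, s4, s5, s6, s7}): φ is true.
  s2 (successors {s0, s1, s2, s3}): φ is true.
  s3 (successors {s0, s1, s4, s7}): φ is true.
  s4 (successors {s1, s4, s7}): φ is true.
  s5 (successors ∅): φ is false.
  s6 (successors ∅): φ is false.
  s7 (successors {s1, s4, s5}): φ is true.
For instance, at s3:
  At s3: <>(<>r | <>~[]r) is true, <>q is true, so <>(<>r | <>~[]r) | <>q is true.
    At s3: <>(<>r | <>~[]r) requires <>r | <>~[]r at some successor in {s0, s1, s4, s7}.
      <>r | <>~[]r holds at s0, so <>(<>r | <>~[]r) is true at s3.
    At s3: <>q requires q at some successor in {s0, s1, s4, s7}.
      q holds at s0, so <>q is true at s3.
Satisfying worlds: {s0, s1, s2, s3, s4, s7}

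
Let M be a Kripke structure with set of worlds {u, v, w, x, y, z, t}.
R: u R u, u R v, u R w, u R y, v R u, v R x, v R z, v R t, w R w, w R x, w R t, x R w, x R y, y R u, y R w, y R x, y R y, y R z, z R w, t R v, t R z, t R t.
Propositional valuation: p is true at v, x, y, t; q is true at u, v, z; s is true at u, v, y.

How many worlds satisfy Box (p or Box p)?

0

Recall that Box ψ holds at a world iff ψ holds at every accessible world, and Dia ψ holds iff ψ holds at some accessible world.
Let φ = Box (p or Box p). Evaluate φ at each world:
  u (successors {u, v, w, y}): φ is false.
  v (successors {u, x, z, t}): φ is false.
  w (successors {w, x, t}): φ is false.
  x (successors {w, y}): φ is false.
  y (successors {u, w, x, y, z}): φ is false.
  z (successors {w}): φ is false.
  t (successors {v, z, t}): φ is false.
For instance, at w:
  At w: Box (p or Box p) requires p or Box p at every successor {w, x, t}.
    p or Box p fails at w, so Box (p or Box p) is false at w.
      At w: p is false, Box p is false, so p or Box p is false.
Satisfying worlds: none.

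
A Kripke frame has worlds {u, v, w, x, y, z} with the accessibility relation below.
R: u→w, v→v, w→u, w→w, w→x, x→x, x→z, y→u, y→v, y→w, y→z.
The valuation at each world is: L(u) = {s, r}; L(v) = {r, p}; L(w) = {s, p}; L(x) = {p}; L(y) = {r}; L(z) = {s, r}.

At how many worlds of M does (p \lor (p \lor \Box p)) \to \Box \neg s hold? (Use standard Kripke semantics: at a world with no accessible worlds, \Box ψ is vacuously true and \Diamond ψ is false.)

3

Let φ = (p \lor (p \lor \Box p)) \to \Box \neg s. Evaluate φ at each world:
  u (successors {w}): φ is false.
  v (successors {v}): φ is true.
  w (successors {u, w, x}): φ is false.
  x (successors {x, z}): φ is false.
  y (successors {u, v, w, z}): φ is true.
  z (successors ∅): φ is true.
For instance, at y:
  At y: p \lor (p \lor \Box p) is false, \Box \neg s is false, so (p \lor (p \lor \Box p)) \to \Box \neg s is true.
    At y: p is false, p \lor \Box p is false, so p \lor (p \lor \Box p) is false.
      At y: p is false, \Box p is false, so p \lor \Box p is false.
    At y: \Box \neg s requires \neg s at every successor {u, v, w, z}.
      \neg s fails at u, so \Box \neg s is false at y.
Satisfying worlds: {v, y, z}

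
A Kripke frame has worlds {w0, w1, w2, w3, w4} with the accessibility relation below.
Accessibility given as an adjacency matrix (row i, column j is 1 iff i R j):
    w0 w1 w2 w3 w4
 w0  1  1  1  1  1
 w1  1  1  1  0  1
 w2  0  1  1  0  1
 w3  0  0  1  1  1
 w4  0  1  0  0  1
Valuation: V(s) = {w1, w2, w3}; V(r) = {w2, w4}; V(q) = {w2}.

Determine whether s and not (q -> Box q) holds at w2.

Recall that Box ψ holds at a world iff ψ holds at every accessible world, and Dia ψ holds iff ψ holds at some accessible world.
At w2: s is true, not (q -> Box q) is true, so s and not (q -> Box q) is true.
  At w2: q -> Box q is false, so not (q -> Box q) is true.
    At w2: q is true, Box q is false, so q -> Box q is false.
      At w2: Box q requires q at every successor {w1, w2, w4}.
        q fails at w1, so Box q is false at w2.

Yes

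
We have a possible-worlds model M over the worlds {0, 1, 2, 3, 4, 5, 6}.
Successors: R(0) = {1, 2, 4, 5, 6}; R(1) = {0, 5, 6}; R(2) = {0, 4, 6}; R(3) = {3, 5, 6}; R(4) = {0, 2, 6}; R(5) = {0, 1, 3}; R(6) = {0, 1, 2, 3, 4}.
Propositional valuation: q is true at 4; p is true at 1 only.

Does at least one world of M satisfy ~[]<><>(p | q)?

Let φ = ~[]<><>(p | q). Evaluate φ at each world:
  0 (successors {1, 2, 4, 5, 6}): φ is false.
  1 (successors {0, 5, 6}): φ is false.
  2 (successors {0, 4, 6}): φ is false.
  3 (successors {3, 5, 6}): φ is false.
  4 (successors {0, 2, 6}): φ is false.
  5 (successors {0, 1, 3}): φ is false.
  6 (successors {0, 1, 2, 3, 4}): φ is false.
For instance, at 0:
  At 0: []<><>(p | q) is true, so ~[]<><>(p | q) is false.
    At 0: []<><>(p | q) requires <><>(p | q) at every successor {1, 2, 4, 5, 6}.
      At 1: <><>(p | q) is true.
      At 2: <><>(p | q) is true.
      At 4: <><>(p | q) is true.
      At 5: <><>(p | q) is true.
      At 6: <><>(p | q) is true.
    So []<><>(p | q) is true at 0.

No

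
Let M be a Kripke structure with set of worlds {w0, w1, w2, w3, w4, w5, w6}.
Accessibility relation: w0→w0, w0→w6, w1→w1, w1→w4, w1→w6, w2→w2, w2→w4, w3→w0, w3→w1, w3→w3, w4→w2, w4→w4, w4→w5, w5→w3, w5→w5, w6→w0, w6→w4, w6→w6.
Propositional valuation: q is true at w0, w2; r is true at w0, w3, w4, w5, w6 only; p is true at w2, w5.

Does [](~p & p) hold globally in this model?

No

Let φ = [](~p & p). Evaluate φ at each world:
  w0 (successors {w0, w6}): φ is false.
  w1 (successors {w1, w4, w6}): φ is false.
  w2 (successors {w2, w4}): φ is false.
  w3 (successors {w0, w1, w3}): φ is false.
  w4 (successors {w2, w4, w5}): φ is false.
  w5 (successors {w3, w5}): φ is false.
  w6 (successors {w0, w4, w6}): φ is false.
Detail at w0 (counterexample):
  At w0: [](~p & p) requires ~p & p at every successor {w0, w6}.
    ~p & p fails at w0, so [](~p & p) is false at w0.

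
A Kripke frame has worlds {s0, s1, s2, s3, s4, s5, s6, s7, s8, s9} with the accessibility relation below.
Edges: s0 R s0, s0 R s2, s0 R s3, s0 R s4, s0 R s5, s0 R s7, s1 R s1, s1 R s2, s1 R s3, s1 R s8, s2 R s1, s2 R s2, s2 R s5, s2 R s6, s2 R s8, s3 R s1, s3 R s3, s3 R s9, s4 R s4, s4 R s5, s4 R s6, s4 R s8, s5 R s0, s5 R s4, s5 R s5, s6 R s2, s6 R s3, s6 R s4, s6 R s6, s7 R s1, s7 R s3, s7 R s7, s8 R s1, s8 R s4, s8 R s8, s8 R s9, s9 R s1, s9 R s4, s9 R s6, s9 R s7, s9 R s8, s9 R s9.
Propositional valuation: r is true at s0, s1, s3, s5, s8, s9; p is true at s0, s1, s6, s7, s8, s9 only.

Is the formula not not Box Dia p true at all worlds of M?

Yes

Let φ = not not Box Dia p. Evaluate φ at each world:
  s0 (successors {s0, s2, s3, s4, s5, s7}): φ is true.
  s1 (successors {s1, s2, s3, s8}): φ is true.
  s2 (successors {s1, s2, s5, s6, s8}): φ is true.
  s3 (successors {s1, s3, s9}): φ is true.
  s4 (successors {s4, s5, s6, s8}): φ is true.
  s5 (successors {s0, s4, s5}): φ is true.
  s6 (successors {s2, s3, s4, s6}): φ is true.
  s7 (successors {s1, s3, s7}): φ is true.
  s8 (successors {s1, s4, s8, s9}): φ is true.
  s9 (successors {s1, s4, s6, s7, s8, s9}): φ is true.
For instance, at s3:
  At s3: not Box Dia p is false, so not not Box Dia p is true.
    At s3: Box Dia p is true, so not Box Dia p is false.
      At s3: Box Dia p requires Dia p at every successor {s1, s3, s9}.
        At s1: Dia p is true.
        At s3: Dia p is true.
        At s9: Dia p is true.
      So Box Dia p is true at s3.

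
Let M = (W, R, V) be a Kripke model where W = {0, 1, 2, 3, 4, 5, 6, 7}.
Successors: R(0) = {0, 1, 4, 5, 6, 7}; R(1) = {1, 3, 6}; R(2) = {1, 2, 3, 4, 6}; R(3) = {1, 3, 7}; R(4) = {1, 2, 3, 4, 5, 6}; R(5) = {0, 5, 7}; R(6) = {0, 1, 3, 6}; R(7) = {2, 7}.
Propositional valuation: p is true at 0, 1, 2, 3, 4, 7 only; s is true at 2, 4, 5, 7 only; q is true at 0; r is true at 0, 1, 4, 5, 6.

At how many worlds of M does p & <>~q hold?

6

Recall that <>ψ holds at a world iff ψ holds at some accessible world.
Let φ = p & <>~q. Evaluate φ at each world:
  0 (successors {0, 1, 4, 5, 6, 7}): φ is true.
  1 (successors {1, 3, 6}): φ is true.
  2 (successors {1, 2, 3, 4, 6}): φ is true.
  3 (successors {1, 3, 7}): φ is true.
  4 (successors {1, 2, 3, 4, 5, 6}): φ is true.
  5 (successors {0, 5, 7}): φ is false.
  6 (successors {0, 1, 3, 6}): φ is false.
  7 (successors {2, 7}): φ is true.
For instance, at 1:
  At 1: p is true, <>~q is true, so p & <>~q is true.
    At 1: <>~q requires ~q at some successor in {1, 3, 6}.
      ~q holds at 1, so <>~q is true at 1.
Satisfying worlds: {0, 1, 2, 3, 4, 7}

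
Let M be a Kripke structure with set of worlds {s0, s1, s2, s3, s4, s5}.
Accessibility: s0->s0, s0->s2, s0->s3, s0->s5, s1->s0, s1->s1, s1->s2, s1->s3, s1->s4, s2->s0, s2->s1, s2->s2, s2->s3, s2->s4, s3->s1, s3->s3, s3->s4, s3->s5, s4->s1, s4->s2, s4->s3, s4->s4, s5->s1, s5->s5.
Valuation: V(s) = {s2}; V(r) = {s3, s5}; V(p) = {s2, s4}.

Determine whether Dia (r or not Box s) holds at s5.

Yes

At s5: Dia (r or not Box s) requires r or not Box s at some successor in {s1, s5}.
  r or not Box s holds at s1, so Dia (r or not Box s) is true at s5.
    At s1: r is false, not Box s is true, so r or not Box s is true.
      At s1: Box s is false, so not Box s is true.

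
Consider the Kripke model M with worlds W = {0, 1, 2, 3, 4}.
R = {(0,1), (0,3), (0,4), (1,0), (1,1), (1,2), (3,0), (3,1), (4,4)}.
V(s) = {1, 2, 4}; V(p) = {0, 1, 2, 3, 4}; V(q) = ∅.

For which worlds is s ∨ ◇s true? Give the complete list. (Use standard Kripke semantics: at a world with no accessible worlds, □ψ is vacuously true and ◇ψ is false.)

0, 1, 2, 3, 4

Let φ = s ∨ ◇s. Evaluate φ at each world:
  0 (successors {1, 3, 4}): φ is true.
  1 (successors {0, 1, 2}): φ is true.
  2 (successors ∅): φ is true.
  3 (successors {0, 1}): φ is true.
  4 (successors {4}): φ is true.
For instance, at 1:
  At 1: s is true, ◇s is true, so s ∨ ◇s is true.
    At 1: ◇s requires s at some successor in {0, 1, 2}.
      s holds at 1, so ◇s is true at 1.
Satisfying worlds: {0, 1, 2, 3, 4}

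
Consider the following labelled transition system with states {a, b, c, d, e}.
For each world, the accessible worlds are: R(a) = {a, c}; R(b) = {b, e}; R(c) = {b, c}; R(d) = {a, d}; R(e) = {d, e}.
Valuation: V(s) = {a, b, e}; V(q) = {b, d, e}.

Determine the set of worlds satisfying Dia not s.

a, c, d, e

Let φ = Dia not s. Evaluate φ at each world:
  a (successors {a, c}): φ is true.
  b (successors {b, e}): φ is false.
  c (successors {b, c}): φ is true.
  d (successors {a, d}): φ is true.
  e (successors {d, e}): φ is true.
For instance, at c:
  At c: Dia not s requires not s at some successor in {b, c}.
    not s holds at c, so Dia not s is true at c.
Satisfying worlds: {a, c, d, e}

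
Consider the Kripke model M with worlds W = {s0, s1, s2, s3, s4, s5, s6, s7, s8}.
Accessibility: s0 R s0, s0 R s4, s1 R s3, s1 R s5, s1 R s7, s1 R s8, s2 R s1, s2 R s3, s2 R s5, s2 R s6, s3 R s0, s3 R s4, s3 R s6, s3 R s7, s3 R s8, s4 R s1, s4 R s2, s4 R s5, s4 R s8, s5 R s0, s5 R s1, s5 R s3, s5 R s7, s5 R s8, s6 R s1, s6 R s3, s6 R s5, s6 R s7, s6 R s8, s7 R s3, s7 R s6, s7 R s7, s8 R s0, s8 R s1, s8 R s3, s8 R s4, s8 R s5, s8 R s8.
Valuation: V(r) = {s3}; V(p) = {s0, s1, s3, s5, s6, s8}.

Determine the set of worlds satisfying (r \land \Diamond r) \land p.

Let φ = (r \land \Diamond r) \land p. Evaluate φ at each world:
  s0 (successors {s0, s4}): φ is false.
  s1 (successors {s3, s5, s7, s8}): φ is false.
  s2 (successors {s1, s3, s5, s6}): φ is false.
  s3 (successors {s0, s4, s6, s7, s8}): φ is false.
  s4 (successors {s1, s2, s5, s8}): φ is false.
  s5 (successors {s0, s1, s3, s7, s8}): φ is false.
  s6 (successors {s1, s3, s5, s7, s8}): φ is false.
  s7 (successors {s3, s6, s7}): φ is false.
  s8 (successors {s0, s1, s3, s4, s5, s8}): φ is false.
For instance, at s5:
  At s5: r \land \Diamond r is false, p is true, so (r \land \Diamond r) \land p is false.
    At s5: r is false, \Diamond r is true, so r \land \Diamond r is false.
      At s5: \Diamond r requires r at some successor in {s0, s1, s3, s7, s8}.
        r holds at s3, so \Diamond r is true at s5.
Satisfying worlds: none.

none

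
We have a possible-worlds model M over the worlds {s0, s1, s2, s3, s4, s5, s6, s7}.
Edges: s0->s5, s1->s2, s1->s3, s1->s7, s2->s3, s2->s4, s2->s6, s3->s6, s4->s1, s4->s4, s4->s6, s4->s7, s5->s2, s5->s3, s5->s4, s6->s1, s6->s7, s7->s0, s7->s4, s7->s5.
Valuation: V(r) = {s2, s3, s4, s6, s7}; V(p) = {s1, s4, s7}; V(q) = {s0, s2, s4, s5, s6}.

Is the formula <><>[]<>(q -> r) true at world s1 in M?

Yes

Recall that []ψ holds at a world iff ψ holds at every accessible world, and <>ψ holds iff ψ holds at some accessible world.
At s1: <><>[]<>(q -> r) requires <>[]<>(q -> r) at some successor in {s2, s3, s7}.
  <>[]<>(q -> r) holds at s2, so <><>[]<>(q -> r) is true at s1.
    At s2: <>[]<>(q -> r) requires []<>(q -> r) at some successor in {s3, s4, s6}.
      []<>(q -> r) holds at s3, so <>[]<>(q -> r) is true at s2.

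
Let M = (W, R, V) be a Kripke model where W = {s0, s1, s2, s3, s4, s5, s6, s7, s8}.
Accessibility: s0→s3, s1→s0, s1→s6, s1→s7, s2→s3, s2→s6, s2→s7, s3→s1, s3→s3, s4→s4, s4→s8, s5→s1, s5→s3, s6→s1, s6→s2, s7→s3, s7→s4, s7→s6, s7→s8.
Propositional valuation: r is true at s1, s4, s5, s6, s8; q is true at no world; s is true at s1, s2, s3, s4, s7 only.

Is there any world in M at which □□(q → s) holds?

Let φ = □□(q → s). Evaluate φ at each world:
  s0 (successors {s3}): φ is true.
  s1 (successors {s0, s6, s7}): φ is true.
  s2 (successors {s3, s6, s7}): φ is true.
  s3 (successors {s1, s3}): φ is true.
  s4 (successors {s4, s8}): φ is true.
  s5 (successors {s1, s3}): φ is true.
  s6 (successors {s1, s2}): φ is true.
  s7 (successors {s3, s4, s6, s8}): φ is true.
  s8 (successors ∅): φ is true.
Detail at s0 (witness):
  At s0: □□(q → s) requires □(q → s) at every successor {s3}.
      At s3: □(q → s) requires q → s at every successor {s1, s3}.
        At s1: q → s is true.
        At s3: q → s is true.
      So □(q → s) is true at s3.
  So □□(q → s) is true at s0.

Yes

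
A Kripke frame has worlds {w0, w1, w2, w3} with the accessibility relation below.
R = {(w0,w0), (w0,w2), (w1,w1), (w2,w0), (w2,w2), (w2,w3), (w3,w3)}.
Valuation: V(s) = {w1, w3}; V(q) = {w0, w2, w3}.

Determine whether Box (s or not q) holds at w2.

At w2: Box (s or not q) requires s or not q at every successor {w0, w2, w3}.
  s or not q fails at w0, so Box (s or not q) is false at w2.

No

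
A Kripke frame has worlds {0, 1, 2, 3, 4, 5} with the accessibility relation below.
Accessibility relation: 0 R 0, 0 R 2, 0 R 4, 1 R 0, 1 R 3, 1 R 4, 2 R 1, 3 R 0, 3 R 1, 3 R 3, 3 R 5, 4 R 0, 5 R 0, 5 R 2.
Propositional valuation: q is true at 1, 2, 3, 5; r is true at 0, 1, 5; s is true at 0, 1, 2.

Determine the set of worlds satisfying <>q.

Recall that <>ψ holds at a world iff ψ holds at some accessible world.
Let φ = <>q. Evaluate φ at each world:
  0 (successors {0, 2, 4}): φ is true.
  1 (successors {0, 3, 4}): φ is true.
  2 (successors {1}): φ is true.
  3 (successors {0, 1, 3, 5}): φ is true.
  4 (successors {0}): φ is false.
  5 (successors {0, 2}): φ is true.
For instance, at 4:
  At 4: <>q requires q at some successor in {0}.
    At 0: q is false.
  So <>q is false at 4.
Satisfying worlds: {0, 1, 2, 3, 5}

0, 1, 2, 3, 5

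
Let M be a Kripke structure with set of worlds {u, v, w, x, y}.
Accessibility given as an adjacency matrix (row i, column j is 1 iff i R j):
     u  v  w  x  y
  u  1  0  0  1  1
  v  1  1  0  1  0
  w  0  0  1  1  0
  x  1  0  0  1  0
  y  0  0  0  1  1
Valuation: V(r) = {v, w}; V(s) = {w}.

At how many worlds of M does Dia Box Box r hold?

Let φ = Dia Box Box r. Evaluate φ at each world:
  u (successors {u, x, y}): φ is false.
  v (successors {u, v, x}): φ is false.
  w (successors {w, x}): φ is false.
  x (successors {u, x}): φ is false.
  y (successors {x, y}): φ is false.
For instance, at w:
  At w: Dia Box Box r requires Box Box r at some successor in {w, x}.
    At w: Box Box r is false.
    At x: Box Box r is false.
  So Dia Box Box r is false at w.
Satisfying worlds: none.

0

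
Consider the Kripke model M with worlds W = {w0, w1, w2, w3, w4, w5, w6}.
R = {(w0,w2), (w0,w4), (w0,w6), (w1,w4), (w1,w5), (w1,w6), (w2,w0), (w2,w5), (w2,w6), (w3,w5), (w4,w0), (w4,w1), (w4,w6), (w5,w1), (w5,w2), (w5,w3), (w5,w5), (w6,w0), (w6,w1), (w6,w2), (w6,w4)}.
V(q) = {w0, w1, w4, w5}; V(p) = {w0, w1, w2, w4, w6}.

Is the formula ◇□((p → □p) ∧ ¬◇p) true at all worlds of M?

No

Recall that □ψ holds at a world iff ψ holds at every accessible world, and ◇ψ holds iff ψ holds at some accessible world.
Let φ = ◇□((p → □p) ∧ ¬◇p). Evaluate φ at each world:
  w0 (successors {w2, w4, w6}): φ is false.
  w1 (successors {w4, w5, w6}): φ is false.
  w2 (successors {w0, w5, w6}): φ is false.
  w3 (successors {w5}): φ is false.
  w4 (successors {w0, w1, w6}): φ is false.
  w5 (successors {w1, w2, w3, w5}): φ is false.
  w6 (successors {w0, w1, w2, w4}): φ is false.
Detail at w0 (counterexample):
  At w0: ◇□((p → □p) ∧ ¬◇p) requires □((p → □p) ∧ ¬◇p) at some successor in {w2, w4, w6}.
    At w2: □((p → □p) ∧ ¬◇p) is false.
    At w4: □((p → □p) ∧ ¬◇p) is false.
    At w6: □((p → □p) ∧ ¬◇p) is false.
  So ◇□((p → □p) ∧ ¬◇p) is false at w0.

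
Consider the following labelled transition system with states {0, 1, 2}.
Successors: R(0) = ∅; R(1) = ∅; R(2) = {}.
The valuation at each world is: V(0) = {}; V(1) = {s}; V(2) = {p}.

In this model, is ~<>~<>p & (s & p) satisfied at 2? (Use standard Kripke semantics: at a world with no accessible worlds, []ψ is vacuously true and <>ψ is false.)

No

Recall that <>ψ holds at a world iff ψ holds at some accessible world.
At 2: ~<>~<>p is true, s & p is false, so ~<>~<>p & (s & p) is false.
  At 2: <>~<>p is false, so ~<>~<>p is true.
    At 2: no accessible worlds, so <>~<>p is false.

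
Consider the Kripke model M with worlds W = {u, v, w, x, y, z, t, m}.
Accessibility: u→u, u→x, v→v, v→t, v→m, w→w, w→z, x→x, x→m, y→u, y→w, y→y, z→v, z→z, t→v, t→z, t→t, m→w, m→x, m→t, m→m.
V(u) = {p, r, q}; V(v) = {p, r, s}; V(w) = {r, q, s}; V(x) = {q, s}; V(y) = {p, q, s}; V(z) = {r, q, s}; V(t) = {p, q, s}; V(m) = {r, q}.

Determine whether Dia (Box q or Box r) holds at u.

At u: Dia (Box q or Box r) requires Box q or Box r at some successor in {u, x}.
  Box q or Box r holds at u, so Dia (Box q or Box r) is true at u.
    At u: Box q is true, Box r is false, so Box q or Box r is true.
      At u: Box q requires q at every successor {u, x}.
        At u: q is true.
        At x: q is true.
      So Box q is true at u.
      At u: Box r requires r at every successor {u, x}.
        r fails at x, so Box r is false at u.

Yes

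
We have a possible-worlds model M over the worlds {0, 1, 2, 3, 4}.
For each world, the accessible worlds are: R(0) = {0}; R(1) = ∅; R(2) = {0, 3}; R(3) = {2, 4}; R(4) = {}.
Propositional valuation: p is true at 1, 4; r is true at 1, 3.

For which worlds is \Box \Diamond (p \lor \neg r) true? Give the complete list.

Recall that \Box ψ holds at a world iff ψ holds at every accessible world, and \Diamond ψ holds iff ψ holds at some accessible world.
Let φ = \Box \Diamond (p \lor \neg r). Evaluate φ at each world:
  0 (successors {0}): φ is true.
  1 (successors ∅): φ is true.
  2 (successors {0, 3}): φ is true.
  3 (successors {2, 4}): φ is false.
  4 (successors ∅): φ is true.
For instance, at 3:
  At 3: \Box \Diamond (p \lor \neg r) requires \Diamond (p \lor \neg r) at every successor {2, 4}.
    \Diamond (p \lor \neg r) fails at 4, so \Box \Diamond (p \lor \neg r) is false at 3.
      At 4: no accessible worlds, so \Diamond (p \lor \neg r) is false.
Satisfying worlds: {0, 1, 2, 4}

0, 1, 2, 4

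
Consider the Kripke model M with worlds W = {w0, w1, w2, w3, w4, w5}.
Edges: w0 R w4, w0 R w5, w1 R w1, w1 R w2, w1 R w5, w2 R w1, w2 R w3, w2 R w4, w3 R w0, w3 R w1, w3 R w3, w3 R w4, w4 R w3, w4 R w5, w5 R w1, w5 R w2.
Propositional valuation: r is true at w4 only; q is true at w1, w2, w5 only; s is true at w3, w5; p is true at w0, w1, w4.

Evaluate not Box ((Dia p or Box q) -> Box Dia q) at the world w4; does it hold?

At w4: Box ((Dia p or Box q) -> Box Dia q) is true, so not Box ((Dia p or Box q) -> Box Dia q) is false.
  At w4: Box ((Dia p or Box q) -> Box Dia q) requires (Dia p or Box q) -> Box Dia q at every successor {w3, w5}.
      At w3: Dia p or Box q is true, Box Dia q is true, so (Dia p or Box q) -> Box Dia q is true.
      At w5: Dia p or Box q is true, Box Dia q is true, so (Dia p or Box q) -> Box Dia q is true.
  So Box ((Dia p or Box q) -> Box Dia q) is true at w4.

No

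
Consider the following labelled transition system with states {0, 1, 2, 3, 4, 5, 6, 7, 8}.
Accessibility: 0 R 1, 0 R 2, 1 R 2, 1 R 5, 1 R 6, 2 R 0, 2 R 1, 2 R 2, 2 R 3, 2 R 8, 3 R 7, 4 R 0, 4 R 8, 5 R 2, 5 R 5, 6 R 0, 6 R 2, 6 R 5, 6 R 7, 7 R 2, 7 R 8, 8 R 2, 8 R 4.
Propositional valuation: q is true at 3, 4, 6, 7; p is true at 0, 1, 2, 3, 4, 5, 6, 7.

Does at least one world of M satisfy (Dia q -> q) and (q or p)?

Recall that Dia ψ holds at a world iff ψ holds at some accessible world.
Let φ = (Dia q -> q) and (q or p). Evaluate φ at each world:
  0 (successors {1, 2}): φ is true.
  1 (successors {2, 5, 6}): φ is false.
  2 (successors {0, 1, 2, 3, 8}): φ is false.
  3 (successors {7}): φ is true.
  4 (successors {0, 8}): φ is true.
  5 (successors {2, 5}): φ is true.
  6 (successors {0, 2, 5, 7}): φ is true.
  7 (successors {2, 8}): φ is true.
  8 (successors {2, 4}): φ is false.
Detail at 0 (witness):
  At 0: Dia q -> q is true, q or p is true, so (Dia q -> q) and (q or p) is true.
    At 0: Dia q is false, q is false, so Dia q -> q is true.
      At 0: Dia q requires q at some successor in {1, 2}.
        At 1: q is false.
        At 2: q is false.
      So Dia q is false at 0.

Yes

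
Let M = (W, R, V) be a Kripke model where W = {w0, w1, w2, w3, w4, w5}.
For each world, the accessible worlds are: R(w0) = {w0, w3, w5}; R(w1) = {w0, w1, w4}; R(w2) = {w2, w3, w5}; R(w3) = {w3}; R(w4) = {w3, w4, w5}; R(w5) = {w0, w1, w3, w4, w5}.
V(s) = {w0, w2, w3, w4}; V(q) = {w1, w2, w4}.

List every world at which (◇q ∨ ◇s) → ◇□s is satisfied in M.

w0, w2, w3, w4, w5

Recall that □ψ holds at a world iff ψ holds at every accessible world, and ◇ψ holds iff ψ holds at some accessible world.
Let φ = (◇q ∨ ◇s) → ◇□s. Evaluate φ at each world:
  w0 (successors {w0, w3, w5}): φ is true.
  w1 (successors {w0, w1, w4}): φ is false.
  w2 (successors {w2, w3, w5}): φ is true.
  w3 (successors {w3}): φ is true.
  w4 (successors {w3, w4, w5}): φ is true.
  w5 (successors {w0, w1, w3, w4, w5}): φ is true.
For instance, at w3:
  At w3: ◇q ∨ ◇s is true, ◇□s is true, so (◇q ∨ ◇s) → ◇□s is true.
    At w3: ◇q is false, ◇s is true, so ◇q ∨ ◇s is true.
      At w3: ◇q requires q at some successor in {w3}.
        At w3: q is false.
      So ◇q is false at w3.
      At w3: ◇s requires s at some successor in {w3}.
        s holds at w3, so ◇s is true at w3.
    At w3: ◇□s requires □s at some successor in {w3}.
      □s holds at w3, so ◇□s is true at w3.
Satisfying worlds: {w0, w2, w3, w4, w5}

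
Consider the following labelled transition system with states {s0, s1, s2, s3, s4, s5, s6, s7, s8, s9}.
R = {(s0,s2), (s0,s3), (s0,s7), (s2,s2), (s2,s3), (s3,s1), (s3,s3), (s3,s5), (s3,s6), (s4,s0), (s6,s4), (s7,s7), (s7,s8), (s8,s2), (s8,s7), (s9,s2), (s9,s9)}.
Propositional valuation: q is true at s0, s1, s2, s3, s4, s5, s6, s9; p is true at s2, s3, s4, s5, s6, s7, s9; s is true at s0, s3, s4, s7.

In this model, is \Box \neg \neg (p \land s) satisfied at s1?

Yes

At s1: no accessible worlds, so \Box \neg \neg (p \land s) holds vacuously.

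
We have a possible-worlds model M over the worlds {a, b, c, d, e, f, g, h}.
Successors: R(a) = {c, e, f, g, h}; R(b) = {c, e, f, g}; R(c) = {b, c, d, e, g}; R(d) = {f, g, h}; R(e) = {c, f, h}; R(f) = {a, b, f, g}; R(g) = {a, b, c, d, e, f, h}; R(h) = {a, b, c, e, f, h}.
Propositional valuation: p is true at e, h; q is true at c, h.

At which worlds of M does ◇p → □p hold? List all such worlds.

f

Let φ = ◇p → □p. Evaluate φ at each world:
  a (successors {c, e, f, g, h}): φ is false.
  b (successors {c, e, f, g}): φ is false.
  c (successors {b, c, d, e, g}): φ is false.
  d (successors {f, g, h}): φ is false.
  e (successors {c, f, h}): φ is false.
  f (successors {a, b, f, g}): φ is true.
  g (successors {a, b, c, d, e, f, h}): φ is false.
  h (successors {a, b, c, e, f, h}): φ is false.
For instance, at h:
  At h: ◇p is true, □p is false, so ◇p → □p is false.
    At h: ◇p requires p at some successor in {a, b, c, e, f, h}.
      p holds at e, so ◇p is true at h.
    At h: □p requires p at every successor {a, b, c, e, f, h}.
      p fails at a, so □p is false at h.
Satisfying worlds: {f}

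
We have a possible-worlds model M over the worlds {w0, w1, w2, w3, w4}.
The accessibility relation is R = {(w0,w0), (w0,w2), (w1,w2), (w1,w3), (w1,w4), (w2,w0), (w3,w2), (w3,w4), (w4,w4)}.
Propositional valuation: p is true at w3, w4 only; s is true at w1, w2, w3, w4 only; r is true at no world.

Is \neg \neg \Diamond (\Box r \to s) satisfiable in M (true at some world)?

Yes

Let φ = \neg \neg \Diamond (\Box r \to s). Evaluate φ at each world:
  w0 (successors {w0, w2}): φ is true.
  w1 (successors {w2, w3, w4}): φ is true.
  w2 (successors {w0}): φ is true.
  w3 (successors {w2, w4}): φ is true.
  w4 (successors {w4}): φ is true.
Detail at w0 (witness):
  At w0: \neg \Diamond (\Box r \to s) is false, so \neg \neg \Diamond (\Box r \to s) is true.
    At w0: \Diamond (\Box r \to s) is true, so \neg \Diamond (\Box r \to s) is false.
      At w0: \Diamond (\Box r \to s) requires \Box r \to s at some successor in {w0, w2}.
        \Box r \to s holds at w0, so \Diamond (\Box r \to s) is true at w0.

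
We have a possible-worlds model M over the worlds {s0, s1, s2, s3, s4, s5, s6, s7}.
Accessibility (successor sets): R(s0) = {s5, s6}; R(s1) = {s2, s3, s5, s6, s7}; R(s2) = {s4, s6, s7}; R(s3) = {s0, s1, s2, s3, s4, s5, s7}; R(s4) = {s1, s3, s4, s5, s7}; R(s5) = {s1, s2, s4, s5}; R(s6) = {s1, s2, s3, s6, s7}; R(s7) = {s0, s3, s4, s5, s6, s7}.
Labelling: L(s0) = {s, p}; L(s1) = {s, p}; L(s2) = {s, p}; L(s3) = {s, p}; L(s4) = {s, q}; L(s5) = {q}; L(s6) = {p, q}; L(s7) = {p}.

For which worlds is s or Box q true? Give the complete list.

s0, s1, s2, s3, s4

Recall that Box ψ holds at a world iff ψ holds at every accessible world, and Dia ψ holds iff ψ holds at some accessible world.
Let φ = s or Box q. Evaluate φ at each world:
  s0 (successors {s5, s6}): φ is true.
  s1 (successors {s2, s3, s5, s6, s7}): φ is true.
  s2 (successors {s4, s6, s7}): φ is true.
  s3 (successors {s0, s1, s2, s3, s4, s5, s7}): φ is true.
  s4 (successors {s1, s3, s4, s5, s7}): φ is true.
  s5 (successors {s1, s2, s4, s5}): φ is false.
  s6 (successors {s1, s2, s3, s6, s7}): φ is false.
  s7 (successors {s0, s3, s4, s5, s6, s7}): φ is false.
For instance, at s1:
  At s1: s is true, Box q is false, so s or Box q is true.
    At s1: Box q requires q at every successor {s2, s3, s5, s6, s7}.
      q fails at s2, so Box q is false at s1.
Satisfying worlds: {s0, s1, s2, s3, s4}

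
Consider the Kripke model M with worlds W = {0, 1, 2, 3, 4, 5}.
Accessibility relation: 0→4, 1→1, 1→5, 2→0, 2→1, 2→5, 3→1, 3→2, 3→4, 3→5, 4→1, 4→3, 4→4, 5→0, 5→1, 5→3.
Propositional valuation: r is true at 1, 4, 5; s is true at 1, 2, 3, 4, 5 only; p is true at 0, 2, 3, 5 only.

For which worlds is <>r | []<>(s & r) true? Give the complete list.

Recall that []ψ holds at a world iff ψ holds at every accessible world, and <>ψ holds iff ψ holds at some accessible world.
Let φ = <>r | []<>(s & r). Evaluate φ at each world:
  0 (successors {4}): φ is true.
  1 (successors {1, 5}): φ is true.
  2 (successors {0, 1, 5}): φ is true.
  3 (successors {1, 2, 4, 5}): φ is true.
  4 (successors {1, 3, 4}): φ is true.
  5 (successors {0, 1, 3}): φ is true.
For instance, at 0:
  At 0: <>r is true, []<>(s & r) is true, so <>r | []<>(s & r) is true.
    At 0: <>r requires r at some successor in {4}.
      r holds at 4, so <>r is true at 0.
    At 0: []<>(s & r) requires <>(s & r) at every successor {4}.
      At 4: <>(s & r) is true.
    So []<>(s & r) is true at 0.
Satisfying worlds: {0, 1, 2, 3, 4, 5}

0, 1, 2, 3, 4, 5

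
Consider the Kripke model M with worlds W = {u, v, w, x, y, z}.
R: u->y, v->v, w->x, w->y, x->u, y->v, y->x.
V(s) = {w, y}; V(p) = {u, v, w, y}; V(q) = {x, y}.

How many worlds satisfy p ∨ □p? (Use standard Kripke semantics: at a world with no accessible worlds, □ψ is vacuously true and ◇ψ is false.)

6

Let φ = p ∨ □p. Evaluate φ at each world:
  u (successors {y}): φ is true.
  v (successors {v}): φ is true.
  w (successors {x, y}): φ is true.
  x (successors {u}): φ is true.
  y (successors {v, x}): φ is true.
  z (successors ∅): φ is true.
For instance, at y:
  At y: p is true, □p is false, so p ∨ □p is true.
    At y: □p requires p at every successor {v, x}.
      p fails at x, so □p is false at y.
Satisfying worlds: {u, v, w, x, y, z}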